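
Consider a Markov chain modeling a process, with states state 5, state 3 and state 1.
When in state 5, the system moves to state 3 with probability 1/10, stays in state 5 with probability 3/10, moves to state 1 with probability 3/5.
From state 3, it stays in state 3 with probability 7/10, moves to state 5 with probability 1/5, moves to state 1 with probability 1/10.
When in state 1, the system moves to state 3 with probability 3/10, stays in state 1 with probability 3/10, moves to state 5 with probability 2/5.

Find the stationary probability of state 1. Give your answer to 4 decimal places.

0.3065

Let the stationary distribution be π with π = πP and π_1 + π_2 + π_3 = 1.
π_1 = 0.3·π_1 + 0.2·π_2 + 0.4·π_3
π_2 = 0.1·π_1 + 0.7·π_2 + 0.3·π_3
Solving with the normalization constraint gives π = (0.2903, 0.4032, 0.3065).
So the stationary probability of state 1 is 0.3065.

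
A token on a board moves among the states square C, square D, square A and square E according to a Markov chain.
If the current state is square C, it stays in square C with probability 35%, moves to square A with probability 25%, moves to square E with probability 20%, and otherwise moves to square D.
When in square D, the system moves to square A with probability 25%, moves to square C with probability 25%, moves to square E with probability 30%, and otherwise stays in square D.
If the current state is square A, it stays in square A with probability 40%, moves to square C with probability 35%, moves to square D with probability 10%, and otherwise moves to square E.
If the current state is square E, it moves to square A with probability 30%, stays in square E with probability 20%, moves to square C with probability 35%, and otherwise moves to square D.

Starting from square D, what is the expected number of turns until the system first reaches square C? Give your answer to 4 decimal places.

Let t(s) be the expected number of turns to first reach square C from state s, with t(square C) = 0. Conditioning on the first turn:
t(square D) = 1 + 0.2·t(square D) + 0.25·t(square A) + 0.3·t(square E)
t(square A) = 1 + 0.1·t(square D) + 0.4·t(square A) + 0.15·t(square E)
t(square E) = 1 + 0.15·t(square D) + 0.3·t(square A) + 0.2·t(square E)
Solving: t(square D) = 3.2911, t(square A) = 2.9594, t(square E) = 2.9769.
Expected turns from square D to square C: 3.2911.

3.2911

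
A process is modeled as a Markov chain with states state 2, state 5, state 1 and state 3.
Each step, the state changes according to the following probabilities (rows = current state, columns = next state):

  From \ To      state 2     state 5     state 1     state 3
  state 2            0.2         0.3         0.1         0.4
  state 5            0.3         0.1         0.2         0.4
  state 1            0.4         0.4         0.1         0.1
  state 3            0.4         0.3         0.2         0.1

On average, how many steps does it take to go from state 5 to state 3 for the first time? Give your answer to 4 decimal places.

2.8306

Let t(s) be the expected number of steps to first reach state 3 from state s, with t(state 3) = 0. Conditioning on the first step:
t(state 2) = 1 + 0.2·t(state 2) + 0.3·t(state 5) + 0.1·t(state 1)
t(state 5) = 1 + 0.3·t(state 2) + 0.1·t(state 5) + 0.2·t(state 1)
t(state 1) = 1 + 0.4·t(state 2) + 0.4·t(state 5) + 0.1·t(state 1)
Solving: t(state 2) = 2.7610, t(state 5) = 2.8306, t(state 1) = 3.5963.
Expected steps from state 5 to state 3: 2.8306.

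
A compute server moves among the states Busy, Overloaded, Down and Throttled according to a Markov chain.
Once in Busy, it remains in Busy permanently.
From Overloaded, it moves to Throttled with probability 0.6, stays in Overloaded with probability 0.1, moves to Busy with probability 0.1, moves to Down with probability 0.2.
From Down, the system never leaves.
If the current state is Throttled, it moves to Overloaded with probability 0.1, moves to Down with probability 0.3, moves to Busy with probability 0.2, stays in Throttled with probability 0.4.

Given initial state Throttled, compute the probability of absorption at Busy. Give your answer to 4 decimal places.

Let h(s) be the probability of absorption at Busy starting from transient state s. Then h(Busy) = 1 and h(Down) = 0. By first-step analysis:
h(Overloaded) = 0.1·1 + 0.1·h(Overloaded) + 0.2·0 + 0.6·h(Throttled)
h(Throttled) = 0.2·1 + 0.1·h(Overloaded) + 0.3·0 + 0.4·h(Throttled)
Solving: h(Overloaded) = 0.3750, h(Throttled) = 0.3958.
Starting from Throttled, the probability is 0.3958.

0.3958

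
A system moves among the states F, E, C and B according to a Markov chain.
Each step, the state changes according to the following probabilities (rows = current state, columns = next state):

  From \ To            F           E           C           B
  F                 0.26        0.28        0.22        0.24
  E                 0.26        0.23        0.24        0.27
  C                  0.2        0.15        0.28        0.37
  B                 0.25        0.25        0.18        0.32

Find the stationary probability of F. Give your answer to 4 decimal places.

Let the stationary distribution be π with π = πP and π_1 + π_2 + π_3 + π_4 = 1.
π_1 = 0.26·π_1 + 0.26·π_2 + 0.2·π_3 + 0.25·π_4
π_2 = 0.28·π_1 + 0.23·π_2 + 0.15·π_3 + 0.25·π_4
π_3 = 0.22·π_1 + 0.24·π_2 + 0.28·π_3 + 0.18·π_4
Solving with the normalization constraint gives π = (0.2434, 0.2301, 0.2262, 0.3003).
So the stationary probability of F is 0.2434.

0.2434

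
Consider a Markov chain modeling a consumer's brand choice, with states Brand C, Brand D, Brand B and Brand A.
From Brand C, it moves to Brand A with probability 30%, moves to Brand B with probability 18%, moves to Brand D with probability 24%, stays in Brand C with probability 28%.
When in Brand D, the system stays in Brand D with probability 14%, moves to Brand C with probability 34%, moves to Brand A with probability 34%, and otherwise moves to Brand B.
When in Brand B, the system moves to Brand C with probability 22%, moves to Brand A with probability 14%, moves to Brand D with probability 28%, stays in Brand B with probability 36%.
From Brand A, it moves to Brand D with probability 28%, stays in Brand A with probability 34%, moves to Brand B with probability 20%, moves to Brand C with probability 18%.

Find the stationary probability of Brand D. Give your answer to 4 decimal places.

0.2368

Let the stationary distribution be π with π = πP and π_1 + π_2 + π_3 + π_4 = 1.
π_1 = 0.28·π_1 + 0.34·π_2 + 0.22·π_3 + 0.18·π_4
π_2 = 0.24·π_1 + 0.14·π_2 + 0.28·π_3 + 0.28·π_4
π_3 = 0.18·π_1 + 0.18·π_2 + 0.36·π_3 + 0.2·π_4
Solving with the normalization constraint gives π = (0.2522, 0.2368, 0.2265, 0.2846).
So the stationary probability of Brand D is 0.2368.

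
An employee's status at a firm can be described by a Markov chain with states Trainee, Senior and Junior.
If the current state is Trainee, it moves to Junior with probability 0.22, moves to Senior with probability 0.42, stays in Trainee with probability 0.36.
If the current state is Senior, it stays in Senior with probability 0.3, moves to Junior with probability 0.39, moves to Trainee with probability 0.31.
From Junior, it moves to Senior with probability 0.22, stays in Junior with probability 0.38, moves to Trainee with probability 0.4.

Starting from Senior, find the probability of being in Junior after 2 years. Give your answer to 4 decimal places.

0.3334

Sum over the intermediate state after 1 year:
P = P(Senior→Trainee)·P(Trainee→Junior) + P(Senior→Senior)·P(Senior→Junior) + P(Senior→Junior)·P(Junior→Junior)
  = 0.31×0.22 + 0.3×0.39 + 0.39×0.38
  = 0.0682 + 0.1170 + 0.1482 = 0.3334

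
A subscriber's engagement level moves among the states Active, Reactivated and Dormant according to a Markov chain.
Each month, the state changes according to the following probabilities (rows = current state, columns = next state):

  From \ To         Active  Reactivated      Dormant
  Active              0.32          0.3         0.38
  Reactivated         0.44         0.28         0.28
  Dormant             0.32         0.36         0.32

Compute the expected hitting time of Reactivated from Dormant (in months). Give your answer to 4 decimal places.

2.9343

Let t(s) be the expected number of months to first reach Reactivated from state s, with t(Reactivated) = 0. Conditioning on the first month:
t(Active) = 1 + 0.32·t(Active) + 0.38·t(Dormant)
t(Dormant) = 1 + 0.32·t(Active) + 0.32·t(Dormant)
Solving: t(Active) = 3.1103, t(Dormant) = 2.9343.
Expected months from Dormant to Reactivated: 2.9343.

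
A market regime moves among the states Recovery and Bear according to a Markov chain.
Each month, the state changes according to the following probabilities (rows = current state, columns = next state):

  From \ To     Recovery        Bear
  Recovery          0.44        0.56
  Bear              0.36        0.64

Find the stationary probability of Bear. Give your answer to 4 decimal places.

0.6087

Let the stationary distribution be π with π = πP and π_1 + π_2 = 1.
π_1 = 0.44·π_1 + 0.36·π_2
Solving with the normalization constraint gives π = (0.3913, 0.6087).
So the stationary probability of Bear is 0.6087.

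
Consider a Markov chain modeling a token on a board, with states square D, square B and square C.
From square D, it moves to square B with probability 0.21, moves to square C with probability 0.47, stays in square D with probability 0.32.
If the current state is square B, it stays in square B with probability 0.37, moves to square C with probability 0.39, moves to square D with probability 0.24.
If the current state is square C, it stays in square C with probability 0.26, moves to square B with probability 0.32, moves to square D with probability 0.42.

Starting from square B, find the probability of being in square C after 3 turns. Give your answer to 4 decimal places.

0.3697

Propagate the distribution vector 3 turns from square B.
After 0 turns: (0.0000, 1.0000, 0.0000)
After 1 turn: (0.2400, 0.3700, 0.3900)
After 2 turns: (0.3294, 0.3121, 0.3585)
After 3 turns: (0.3309, 0.2994, 0.3697)
P(in square C after 3 turns) = 0.3697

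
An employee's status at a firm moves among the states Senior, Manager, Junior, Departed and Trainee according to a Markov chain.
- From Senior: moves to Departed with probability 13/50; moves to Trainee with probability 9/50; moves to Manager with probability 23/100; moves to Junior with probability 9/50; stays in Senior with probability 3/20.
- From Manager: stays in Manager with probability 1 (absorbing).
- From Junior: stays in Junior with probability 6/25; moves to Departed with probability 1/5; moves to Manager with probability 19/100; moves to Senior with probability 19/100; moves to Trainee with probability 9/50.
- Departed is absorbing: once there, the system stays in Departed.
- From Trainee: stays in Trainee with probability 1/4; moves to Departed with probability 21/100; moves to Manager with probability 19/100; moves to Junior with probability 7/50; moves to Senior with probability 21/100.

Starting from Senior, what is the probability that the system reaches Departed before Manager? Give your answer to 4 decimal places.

Let h(s) be the probability of absorption at Departed starting from transient state s. Then h(Departed) = 1 and h(Manager) = 0. By first-step analysis:
h(Senior) = 0.15·h(Senior) + 0.23·0 + 0.18·h(Junior) + 0.26·1 + 0.18·h(Trainee)
h(Junior) = 0.19·h(Senior) + 0.19·0 + 0.24·h(Junior) + 0.2·1 + 0.18·h(Trainee)
h(Trainee) = 0.21·h(Senior) + 0.19·0 + 0.14·h(Junior) + 0.21·1 + 0.25·h(Trainee)
Solving: h(Senior) = 0.5269, h(Junior) = 0.5191, h(Trainee) = 0.5244.
Starting from Senior, the probability is 0.5269.

0.5269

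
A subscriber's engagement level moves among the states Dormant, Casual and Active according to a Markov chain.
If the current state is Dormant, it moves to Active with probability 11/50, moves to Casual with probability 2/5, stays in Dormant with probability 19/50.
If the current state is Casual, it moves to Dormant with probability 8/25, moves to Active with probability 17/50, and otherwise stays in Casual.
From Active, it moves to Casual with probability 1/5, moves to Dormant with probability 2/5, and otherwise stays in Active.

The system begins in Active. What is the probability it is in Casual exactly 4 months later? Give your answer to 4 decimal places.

Propagate the distribution vector 4 months from Active.
After 0 months: (0.0000, 0.0000, 1.0000)
After 1 month: (0.4000, 0.2000, 0.4000)
After 2 months: (0.3760, 0.3080, 0.3160)
After 3 months: (0.3678, 0.3183, 0.3138)
After 4 months: (0.3672, 0.3181, 0.3147)
P(in Casual after 4 months) = 0.3181

0.3181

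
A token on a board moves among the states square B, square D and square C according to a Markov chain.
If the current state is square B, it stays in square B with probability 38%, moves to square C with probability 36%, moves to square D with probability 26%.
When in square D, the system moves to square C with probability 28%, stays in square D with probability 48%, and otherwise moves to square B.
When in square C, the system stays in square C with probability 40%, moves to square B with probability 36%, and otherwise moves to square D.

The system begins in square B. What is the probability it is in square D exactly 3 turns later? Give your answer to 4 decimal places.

0.3211

Propagate the distribution vector 3 turns from square B.
After 0 turns: (1.0000, 0.0000, 0.0000)
After 1 turn: (0.3800, 0.2600, 0.3600)
After 2 turns: (0.3364, 0.3100, 0.3536)
After 3 turns: (0.3295, 0.3211, 0.3493)
P(in square D after 3 turns) = 0.3211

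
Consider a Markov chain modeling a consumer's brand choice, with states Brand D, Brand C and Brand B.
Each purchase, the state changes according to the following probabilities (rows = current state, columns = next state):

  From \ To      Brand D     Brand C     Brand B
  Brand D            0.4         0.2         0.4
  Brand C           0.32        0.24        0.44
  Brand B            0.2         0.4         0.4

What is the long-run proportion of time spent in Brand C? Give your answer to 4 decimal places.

0.2941

Let the stationary distribution be π with π = πP and π_1 + π_2 + π_3 = 1.
π_1 = 0.4·π_1 + 0.32·π_2 + 0.2·π_3
π_2 = 0.2·π_1 + 0.24·π_2 + 0.4·π_3
Solving with the normalization constraint gives π = (0.2941, 0.2941, 0.4118).
So the stationary probability of Brand C is 0.2941.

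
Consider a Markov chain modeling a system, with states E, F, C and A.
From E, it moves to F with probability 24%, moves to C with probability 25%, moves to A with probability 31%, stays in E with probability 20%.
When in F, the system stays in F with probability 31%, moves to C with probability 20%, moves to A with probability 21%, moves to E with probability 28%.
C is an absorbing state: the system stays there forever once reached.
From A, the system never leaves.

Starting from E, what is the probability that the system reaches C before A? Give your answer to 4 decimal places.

Let h(s) be the probability of absorption at C starting from transient state s. Then h(C) = 1 and h(A) = 0. By first-step analysis:
h(E) = 0.2·h(E) + 0.24·h(F) + 0.25·1 + 0.31·0
h(F) = 0.28·h(E) + 0.31·h(F) + 0.2·1 + 0.21·0
Solving: h(E) = 0.4548, h(F) = 0.4744.
Starting from E, the probability is 0.4548.

0.4548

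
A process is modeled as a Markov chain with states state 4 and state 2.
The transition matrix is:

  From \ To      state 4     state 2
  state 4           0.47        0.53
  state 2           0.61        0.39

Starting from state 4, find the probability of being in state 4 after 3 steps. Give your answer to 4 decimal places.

Propagate the distribution vector 3 steps from state 4.
After 0 steps: (1.0000, 0.0000)
After 1 step: (0.4700, 0.5300)
After 2 steps: (0.5442, 0.4558)
After 3 steps: (0.5338, 0.4662)
P(in state 4 after 3 steps) = 0.5338

0.5338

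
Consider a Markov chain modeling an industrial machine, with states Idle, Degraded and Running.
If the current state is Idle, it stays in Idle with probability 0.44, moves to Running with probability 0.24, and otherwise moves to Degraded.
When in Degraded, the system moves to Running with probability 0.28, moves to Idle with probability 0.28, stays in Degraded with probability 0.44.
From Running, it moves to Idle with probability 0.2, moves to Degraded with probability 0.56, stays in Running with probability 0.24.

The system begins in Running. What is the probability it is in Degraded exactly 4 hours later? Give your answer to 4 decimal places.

Propagate the distribution vector 4 hours from Running.
After 0 hours: (0.0000, 0.0000, 1.0000)
After 1 hour: (0.2000, 0.5600, 0.2400)
After 2 hours: (0.2928, 0.4448, 0.2624)
After 3 hours: (0.3059, 0.4364, 0.2578)
After 4 hours: (0.3083, 0.4342, 0.2575)
P(in Degraded after 4 hours) = 0.4342

0.4342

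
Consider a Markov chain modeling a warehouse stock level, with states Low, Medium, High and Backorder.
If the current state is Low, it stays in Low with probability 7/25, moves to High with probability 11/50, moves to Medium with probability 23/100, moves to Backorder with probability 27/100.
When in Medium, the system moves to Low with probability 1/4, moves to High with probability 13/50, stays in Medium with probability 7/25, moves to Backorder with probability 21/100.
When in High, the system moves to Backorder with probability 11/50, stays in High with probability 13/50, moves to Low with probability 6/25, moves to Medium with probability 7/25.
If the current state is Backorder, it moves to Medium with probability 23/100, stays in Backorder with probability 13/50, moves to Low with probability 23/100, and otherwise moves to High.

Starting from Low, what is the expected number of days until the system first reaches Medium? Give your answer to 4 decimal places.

4.1279

Let t(s) be the expected number of days to first reach Medium from state s, with t(Medium) = 0. Conditioning on the first day:
t(Low) = 1 + 0.28·t(Low) + 0.22·t(High) + 0.27·t(Backorder)
t(High) = 1 + 0.24·t(Low) + 0.26·t(High) + 0.22·t(Backorder)
t(Backorder) = 1 + 0.23·t(Low) + 0.28·t(High) + 0.26·t(Backorder)
Solving: t(Low) = 4.1279, t(High) = 3.9135, t(Backorder) = 4.1151.
Expected days from Low to Medium: 4.1279.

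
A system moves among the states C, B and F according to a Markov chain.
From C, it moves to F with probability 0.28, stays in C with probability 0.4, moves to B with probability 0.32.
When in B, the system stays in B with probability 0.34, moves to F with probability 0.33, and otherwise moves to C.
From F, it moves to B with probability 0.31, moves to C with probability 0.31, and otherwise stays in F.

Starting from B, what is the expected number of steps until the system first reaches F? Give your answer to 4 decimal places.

Let t(s) be the expected number of steps to first reach F from state s, with t(F) = 0. Conditioning on the first step:
t(C) = 1 + 0.4·t(C) + 0.32·t(B)
t(B) = 1 + 0.33·t(C) + 0.34·t(B)
Solving: t(C) = 3.3747, t(B) = 3.2025.
Expected steps from B to F: 3.2025.

3.2025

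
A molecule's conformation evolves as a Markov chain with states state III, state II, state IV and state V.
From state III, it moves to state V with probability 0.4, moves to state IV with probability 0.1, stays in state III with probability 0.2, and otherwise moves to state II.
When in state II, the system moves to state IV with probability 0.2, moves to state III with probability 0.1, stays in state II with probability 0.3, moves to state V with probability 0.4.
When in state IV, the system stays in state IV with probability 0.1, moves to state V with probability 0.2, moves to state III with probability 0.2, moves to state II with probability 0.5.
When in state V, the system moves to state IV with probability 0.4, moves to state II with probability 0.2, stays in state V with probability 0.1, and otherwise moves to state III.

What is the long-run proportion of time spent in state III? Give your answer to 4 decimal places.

Let the stationary distribution be π with π = πP and π_1 + π_2 + π_3 + π_4 = 1.
π_1 = 0.2·π_1 + 0.1·π_2 + 0.2·π_3 + 0.3·π_4
π_2 = 0.3·π_1 + 0.3·π_2 + 0.5·π_3 + 0.2·π_4
π_3 = 0.1·π_1 + 0.2·π_2 + 0.1·π_3 + 0.4·π_4
Solving with the normalization constraint gives π = (0.1959, 0.3153, 0.2140, 0.2748).
So the stationary probability of state III is 0.1959.

0.1959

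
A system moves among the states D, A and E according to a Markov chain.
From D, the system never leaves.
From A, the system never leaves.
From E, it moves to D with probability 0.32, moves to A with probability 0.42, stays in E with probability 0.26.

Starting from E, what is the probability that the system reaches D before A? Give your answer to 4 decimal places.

Let h(s) be the probability of absorption at D starting from transient state s. Then h(D) = 1 and h(A) = 0. By first-step analysis:
h(E) = 0.32·1 + 0.42·0 + 0.26·h(E)
Solving: h(E) = 0.4324.
Starting from E, the probability is 0.4324.

0.4324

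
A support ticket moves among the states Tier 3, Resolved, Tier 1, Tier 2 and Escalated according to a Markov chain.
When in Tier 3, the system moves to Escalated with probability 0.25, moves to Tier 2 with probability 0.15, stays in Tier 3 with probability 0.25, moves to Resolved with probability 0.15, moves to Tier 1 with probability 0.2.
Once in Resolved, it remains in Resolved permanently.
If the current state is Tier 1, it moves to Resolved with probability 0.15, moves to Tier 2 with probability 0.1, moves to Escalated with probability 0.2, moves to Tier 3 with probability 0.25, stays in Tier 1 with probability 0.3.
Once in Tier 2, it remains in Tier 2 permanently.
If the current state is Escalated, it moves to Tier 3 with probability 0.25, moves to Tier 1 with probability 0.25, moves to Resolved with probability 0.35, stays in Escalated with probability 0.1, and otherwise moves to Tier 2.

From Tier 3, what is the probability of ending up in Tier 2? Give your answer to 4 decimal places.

0.3805

Let h(s) be the probability of absorption at Tier 2 starting from transient state s. Then h(Tier 2) = 1 and h(Resolved) = 0. By first-step analysis:
h(Tier 3) = 0.25·h(Tier 3) + 0.15·0 + 0.2·h(Tier 1) + 0.15·1 + 0.25·h(Escalated)
h(Tier 1) = 0.25·h(Tier 3) + 0.15·0 + 0.3·h(Tier 1) + 0.1·1 + 0.2·h(Escalated)
h(Escalated) = 0.25·h(Tier 3) + 0.35·0 + 0.25·h(Tier 1) + 0.05·1 + 0.1·h(Escalated)
Solving: h(Tier 3) = 0.3805, h(Tier 1) = 0.3528, h(Escalated) = 0.2593.
Starting from Tier 3, the probability is 0.3805.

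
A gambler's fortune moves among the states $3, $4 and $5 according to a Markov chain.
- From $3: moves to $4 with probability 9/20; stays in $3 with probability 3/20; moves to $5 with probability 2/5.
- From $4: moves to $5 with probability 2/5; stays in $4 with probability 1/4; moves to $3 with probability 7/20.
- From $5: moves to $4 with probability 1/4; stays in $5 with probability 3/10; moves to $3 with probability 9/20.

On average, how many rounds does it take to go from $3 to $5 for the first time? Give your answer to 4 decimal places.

2.5000

Let t(s) be the expected number of rounds to first reach $5 from state s, with t($5) = 0. Conditioning on the first round:
t($3) = 1 + 0.15·t($3) + 0.45·t($4)
t($4) = 1 + 0.35·t($3) + 0.25·t($4)
Solving: t($3) = 2.5000, t($4) = 2.5000.
Expected rounds from $3 to $5: 2.5000.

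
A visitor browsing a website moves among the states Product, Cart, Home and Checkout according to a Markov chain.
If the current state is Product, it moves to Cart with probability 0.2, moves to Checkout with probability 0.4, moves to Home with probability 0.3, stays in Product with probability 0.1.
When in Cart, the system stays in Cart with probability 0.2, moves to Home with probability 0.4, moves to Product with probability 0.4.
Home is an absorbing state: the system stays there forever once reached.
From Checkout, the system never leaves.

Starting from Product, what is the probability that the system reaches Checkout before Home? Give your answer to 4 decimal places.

Let h(s) be the probability of absorption at Checkout starting from transient state s. Then h(Checkout) = 1 and h(Home) = 0. By first-step analysis:
h(Product) = 0.1·h(Product) + 0.2·h(Cart) + 0.3·0 + 0.4·1
h(Cart) = 0.4·h(Product) + 0.2·h(Cart) + 0.4·0
Solving: h(Product) = 0.5000, h(Cart) = 0.2500.
Starting from Product, the probability is 0.5000.

0.5000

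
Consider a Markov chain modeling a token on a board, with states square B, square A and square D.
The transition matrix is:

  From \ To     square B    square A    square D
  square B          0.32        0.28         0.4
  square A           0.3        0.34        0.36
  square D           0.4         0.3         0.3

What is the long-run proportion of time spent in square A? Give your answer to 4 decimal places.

0.3054

Let the stationary distribution be π with π = πP and π_1 + π_2 + π_3 = 1.
π_1 = 0.32·π_1 + 0.3·π_2 + 0.4·π_3
π_2 = 0.28·π_1 + 0.34·π_2 + 0.3·π_3
Solving with the normalization constraint gives π = (0.3421, 0.3054, 0.3525).
So the stationary probability of square A is 0.3054.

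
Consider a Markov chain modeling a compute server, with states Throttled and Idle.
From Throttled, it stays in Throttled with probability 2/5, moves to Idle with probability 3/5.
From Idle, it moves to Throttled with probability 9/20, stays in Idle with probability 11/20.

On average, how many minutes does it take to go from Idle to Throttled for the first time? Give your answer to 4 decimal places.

2.2222

Let t(s) be the expected number of minutes to first reach Throttled from state s, with t(Throttled) = 0. Conditioning on the first minute:
t(Idle) = 1 + 0.55·t(Idle)
Solving: t(Idle) = 2.2222.
Expected minutes from Idle to Throttled: 2.2222.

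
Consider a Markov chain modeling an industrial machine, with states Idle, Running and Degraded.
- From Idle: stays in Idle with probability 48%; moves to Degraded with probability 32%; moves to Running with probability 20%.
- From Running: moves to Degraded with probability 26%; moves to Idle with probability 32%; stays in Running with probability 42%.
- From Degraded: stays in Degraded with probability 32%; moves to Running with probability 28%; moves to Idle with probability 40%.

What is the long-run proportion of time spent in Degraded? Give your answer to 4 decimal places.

Let the stationary distribution be π with π = πP and π_1 + π_2 + π_3 = 1.
π_1 = 0.48·π_1 + 0.32·π_2 + 0.4·π_3
π_2 = 0.2·π_1 + 0.42·π_2 + 0.28·π_3
Solving with the normalization constraint gives π = (0.4098, 0.2875, 0.3028).
So the stationary probability of Degraded is 0.3028.

0.3028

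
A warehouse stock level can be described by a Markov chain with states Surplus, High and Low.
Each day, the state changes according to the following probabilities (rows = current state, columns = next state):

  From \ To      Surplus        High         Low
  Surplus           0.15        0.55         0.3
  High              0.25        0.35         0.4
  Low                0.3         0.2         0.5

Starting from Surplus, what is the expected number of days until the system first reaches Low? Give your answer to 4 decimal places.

Let t(s) be the expected number of days to first reach Low from state s, with t(Low) = 0. Conditioning on the first day:
t(Surplus) = 1 + 0.15·t(Surplus) + 0.55·t(High)
t(High) = 1 + 0.25·t(Surplus) + 0.35·t(High)
Solving: t(Surplus) = 2.8916, t(High) = 2.6506.
Expected days from Surplus to Low: 2.8916.

2.8916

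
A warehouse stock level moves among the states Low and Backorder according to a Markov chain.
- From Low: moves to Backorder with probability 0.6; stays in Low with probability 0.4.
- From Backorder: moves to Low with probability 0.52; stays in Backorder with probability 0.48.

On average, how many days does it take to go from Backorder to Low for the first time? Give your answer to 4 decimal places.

1.9231

Let t(s) be the expected number of days to first reach Low from state s, with t(Low) = 0. Conditioning on the first day:
t(Backorder) = 1 + 0.48·t(Backorder)
Solving: t(Backorder) = 1.9231.
Expected days from Backorder to Low: 1.9231.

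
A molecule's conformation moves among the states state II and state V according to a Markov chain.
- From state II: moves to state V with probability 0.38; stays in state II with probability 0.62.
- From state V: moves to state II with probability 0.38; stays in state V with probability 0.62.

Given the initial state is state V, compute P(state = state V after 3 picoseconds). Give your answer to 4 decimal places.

Propagate the distribution vector 3 picoseconds from state V.
After 0 picoseconds: (0.0000, 1.0000)
After 1 picosecond: (0.3800, 0.6200)
After 2 picoseconds: (0.4712, 0.5288)
After 3 picoseconds: (0.4931, 0.5069)
P(in state V after 3 picoseconds) = 0.5069

0.5069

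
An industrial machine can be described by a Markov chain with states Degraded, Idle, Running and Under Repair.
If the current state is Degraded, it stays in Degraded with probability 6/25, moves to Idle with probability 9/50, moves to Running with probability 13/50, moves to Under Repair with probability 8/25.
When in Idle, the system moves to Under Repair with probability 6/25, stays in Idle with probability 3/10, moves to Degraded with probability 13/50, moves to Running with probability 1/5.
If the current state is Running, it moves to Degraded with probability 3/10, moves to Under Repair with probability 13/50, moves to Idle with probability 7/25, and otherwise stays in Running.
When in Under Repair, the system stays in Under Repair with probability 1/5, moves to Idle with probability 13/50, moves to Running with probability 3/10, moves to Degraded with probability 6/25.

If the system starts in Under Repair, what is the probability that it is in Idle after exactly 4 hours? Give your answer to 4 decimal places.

0.2541

Propagate the distribution vector 4 hours from Under Repair.
After 0 hours: (0.0000, 0.0000, 0.0000, 1.0000)
After 1 hour: (0.2400, 0.2600, 0.3000, 0.2000)
After 2 hours: (0.2632, 0.2572, 0.2224, 0.2572)
After 3 hours: (0.2585, 0.2537, 0.2326, 0.2552)
After 4 hours: (0.2590, 0.2541, 0.2317, 0.2551)
P(in Idle after 4 hours) = 0.2541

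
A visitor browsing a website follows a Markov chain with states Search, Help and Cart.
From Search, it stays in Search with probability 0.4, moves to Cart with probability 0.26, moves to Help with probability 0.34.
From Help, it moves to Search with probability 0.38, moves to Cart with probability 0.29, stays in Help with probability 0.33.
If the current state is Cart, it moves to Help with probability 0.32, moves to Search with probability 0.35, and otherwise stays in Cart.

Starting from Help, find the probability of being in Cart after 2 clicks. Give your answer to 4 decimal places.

Sum over the intermediate state after 1 click:
P = P(Help→Search)·P(Search→Cart) + P(Help→Help)·P(Help→Cart) + P(Help→Cart)·P(Cart→Cart)
  = 0.38×0.26 + 0.33×0.29 + 0.29×0.33
  = 0.0988 + 0.0957 + 0.0957 = 0.2902

0.2902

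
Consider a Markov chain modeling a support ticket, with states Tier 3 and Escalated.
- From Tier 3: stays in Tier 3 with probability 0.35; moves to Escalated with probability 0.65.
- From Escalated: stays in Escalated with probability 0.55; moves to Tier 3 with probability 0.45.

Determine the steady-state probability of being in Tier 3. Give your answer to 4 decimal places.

0.4091

Let the stationary distribution be π with π = πP and π_1 + π_2 = 1.
π_1 = 0.35·π_1 + 0.45·π_2
Solving with the normalization constraint gives π = (0.4091, 0.5909).
So the stationary probability of Tier 3 is 0.4091.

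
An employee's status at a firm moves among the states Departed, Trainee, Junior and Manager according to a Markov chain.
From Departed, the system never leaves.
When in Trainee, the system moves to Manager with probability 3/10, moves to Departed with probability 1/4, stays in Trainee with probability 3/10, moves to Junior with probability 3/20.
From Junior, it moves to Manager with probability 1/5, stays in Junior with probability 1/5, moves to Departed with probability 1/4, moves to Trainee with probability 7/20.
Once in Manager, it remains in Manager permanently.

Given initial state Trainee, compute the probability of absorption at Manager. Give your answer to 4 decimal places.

Let h(s) be the probability of absorption at Manager starting from transient state s. Then h(Manager) = 1 and h(Departed) = 0. By first-step analysis:
h(Trainee) = 0.25·0 + 0.3·h(Trainee) + 0.15·h(Junior) + 0.3·1
h(Junior) = 0.25·0 + 0.35·h(Trainee) + 0.2·h(Junior) + 0.2·1
Solving: h(Trainee) = 0.5320, h(Junior) = 0.4828.
Starting from Trainee, the probability is 0.5320.

0.5320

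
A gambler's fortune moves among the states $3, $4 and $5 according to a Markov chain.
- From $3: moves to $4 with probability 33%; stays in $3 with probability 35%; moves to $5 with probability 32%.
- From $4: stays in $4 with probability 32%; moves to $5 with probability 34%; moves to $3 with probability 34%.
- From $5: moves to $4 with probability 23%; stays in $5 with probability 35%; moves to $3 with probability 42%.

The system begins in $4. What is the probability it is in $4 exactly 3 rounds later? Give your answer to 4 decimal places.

Propagate the distribution vector 3 rounds from $4.
After 0 rounds: (0.0000, 1.0000, 0.0000)
After 1 round: (0.3400, 0.3200, 0.3400)
After 2 rounds: (0.3706, 0.2928, 0.3366)
After 3 rounds: (0.3706, 0.2934, 0.3360)
P(in $4 after 3 rounds) = 0.2934

0.2934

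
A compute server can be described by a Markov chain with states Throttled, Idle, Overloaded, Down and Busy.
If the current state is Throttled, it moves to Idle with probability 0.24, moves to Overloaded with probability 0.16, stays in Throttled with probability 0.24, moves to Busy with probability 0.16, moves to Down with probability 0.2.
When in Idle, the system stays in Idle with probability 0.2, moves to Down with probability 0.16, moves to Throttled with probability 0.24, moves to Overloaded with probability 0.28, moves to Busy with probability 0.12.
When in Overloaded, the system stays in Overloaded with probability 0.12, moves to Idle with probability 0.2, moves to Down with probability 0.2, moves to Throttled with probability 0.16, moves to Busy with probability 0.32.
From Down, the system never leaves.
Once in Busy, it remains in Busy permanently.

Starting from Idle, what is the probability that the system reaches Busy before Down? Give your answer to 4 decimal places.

Let h(s) be the probability of absorption at Busy starting from transient state s. Then h(Busy) = 1 and h(Down) = 0. By first-step analysis:
h(Throttled) = 0.24·h(Throttled) + 0.24·h(Idle) + 0.16·h(Overloaded) + 0.2·0 + 0.16·1
h(Idle) = 0.24·h(Throttled) + 0.2·h(Idle) + 0.28·h(Overloaded) + 0.16·0 + 0.12·1
h(Overloaded) = 0.16·h(Throttled) + 0.2·h(Idle) + 0.12·h(Overloaded) + 0.2·0 + 0.32·1
Solving: h(Throttled) = 0.4848, h(Idle) = 0.4928, h(Overloaded) = 0.5638.
Starting from Idle, the probability is 0.4928.

0.4928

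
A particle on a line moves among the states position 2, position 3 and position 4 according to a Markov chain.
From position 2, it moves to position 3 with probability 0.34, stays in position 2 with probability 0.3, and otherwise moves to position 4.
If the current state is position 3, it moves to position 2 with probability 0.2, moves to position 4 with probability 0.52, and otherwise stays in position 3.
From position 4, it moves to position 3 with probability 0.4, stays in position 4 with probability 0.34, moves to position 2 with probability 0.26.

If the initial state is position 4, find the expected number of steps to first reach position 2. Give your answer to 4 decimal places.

Let t(s) be the expected number of steps to first reach position 2 from state s, with t(position 2) = 0. Conditioning on the first step:
t(position 3) = 1 + 0.28·t(position 3) + 0.52·t(position 4)
t(position 4) = 1 + 0.4·t(position 3) + 0.34·t(position 4)
Solving: t(position 3) = 4.4162, t(position 4) = 4.1916.
Expected steps from position 4 to position 2: 4.1916.

4.1916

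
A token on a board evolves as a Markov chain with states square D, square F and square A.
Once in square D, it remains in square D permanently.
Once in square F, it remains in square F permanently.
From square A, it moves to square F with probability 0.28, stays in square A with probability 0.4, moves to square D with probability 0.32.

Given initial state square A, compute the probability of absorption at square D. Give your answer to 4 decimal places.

Let h(s) be the probability of absorption at square D starting from transient state s. Then h(square D) = 1 and h(square F) = 0. By first-step analysis:
h(square A) = 0.32·1 + 0.28·0 + 0.4·h(square A)
Solving: h(square A) = 0.5333.
Starting from square A, the probability is 0.5333.

0.5333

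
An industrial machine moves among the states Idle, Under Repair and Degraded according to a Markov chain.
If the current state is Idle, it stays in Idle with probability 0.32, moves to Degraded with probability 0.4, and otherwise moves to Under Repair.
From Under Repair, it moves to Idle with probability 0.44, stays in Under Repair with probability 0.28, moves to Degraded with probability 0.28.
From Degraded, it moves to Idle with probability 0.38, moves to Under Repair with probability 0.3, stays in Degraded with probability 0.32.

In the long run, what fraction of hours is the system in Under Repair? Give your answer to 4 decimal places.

Let the stationary distribution be π with π = πP and π_1 + π_2 + π_3 = 1.
π_1 = 0.32·π_1 + 0.44·π_2 + 0.38·π_3
π_2 = 0.28·π_1 + 0.28·π_2 + 0.3·π_3
Solving with the normalization constraint gives π = (0.3747, 0.2868, 0.3385).
So the stationary probability of Under Repair is 0.2868.

0.2868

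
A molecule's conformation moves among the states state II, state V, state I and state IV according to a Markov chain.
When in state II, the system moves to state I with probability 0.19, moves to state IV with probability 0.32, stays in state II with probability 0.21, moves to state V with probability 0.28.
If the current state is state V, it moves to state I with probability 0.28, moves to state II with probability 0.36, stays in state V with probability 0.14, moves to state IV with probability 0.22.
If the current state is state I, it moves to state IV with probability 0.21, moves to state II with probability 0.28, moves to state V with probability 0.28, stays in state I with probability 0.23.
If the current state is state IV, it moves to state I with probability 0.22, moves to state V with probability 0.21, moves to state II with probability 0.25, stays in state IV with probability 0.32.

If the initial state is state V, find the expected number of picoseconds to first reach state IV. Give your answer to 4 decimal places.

4.0451

Let t(s) be the expected number of picoseconds to first reach state IV from state s, with t(state IV) = 0. Conditioning on the first picosecond:
t(state II) = 1 + 0.21·t(state II) + 0.28·t(state V) + 0.19·t(state I)
t(state V) = 1 + 0.36·t(state II) + 0.14·t(state V) + 0.28·t(state I)
t(state I) = 1 + 0.28·t(state II) + 0.28·t(state V) + 0.23·t(state I)
Solving: t(state II) = 3.6882, t(state V) = 4.0451, t(state I) = 4.1108.
Expected picoseconds from state V to state IV: 4.0451.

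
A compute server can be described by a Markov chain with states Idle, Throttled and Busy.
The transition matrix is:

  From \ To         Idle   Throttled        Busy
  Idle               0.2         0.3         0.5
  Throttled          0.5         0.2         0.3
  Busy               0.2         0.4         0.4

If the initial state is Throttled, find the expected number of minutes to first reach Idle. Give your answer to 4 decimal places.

2.5000

Let t(s) be the expected number of minutes to first reach Idle from state s, with t(Idle) = 0. Conditioning on the first minute:
t(Throttled) = 1 + 0.2·t(Throttled) + 0.3·t(Busy)
t(Busy) = 1 + 0.4·t(Throttled) + 0.4·t(Busy)
Solving: t(Throttled) = 2.5000, t(Busy) = 3.3333.
Expected minutes from Throttled to Idle: 2.5000.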